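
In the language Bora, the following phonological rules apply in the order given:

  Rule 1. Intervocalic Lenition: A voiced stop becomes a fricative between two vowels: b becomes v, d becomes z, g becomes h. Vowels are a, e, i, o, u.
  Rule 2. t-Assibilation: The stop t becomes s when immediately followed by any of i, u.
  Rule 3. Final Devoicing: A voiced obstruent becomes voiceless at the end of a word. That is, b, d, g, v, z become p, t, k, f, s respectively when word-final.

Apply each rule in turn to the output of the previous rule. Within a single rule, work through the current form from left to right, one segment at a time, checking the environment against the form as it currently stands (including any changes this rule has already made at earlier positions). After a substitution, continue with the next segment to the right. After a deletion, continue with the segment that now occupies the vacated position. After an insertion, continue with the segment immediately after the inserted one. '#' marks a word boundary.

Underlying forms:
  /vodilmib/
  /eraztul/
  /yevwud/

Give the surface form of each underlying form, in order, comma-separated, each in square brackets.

[vozilmip], [erazsul], [yevwut]

/vodilmib/:
  Rule 1 Intervocalic Lenition: [vodilmib] → [vozilmib]
  Rule 2 t-Assibilation: no change — [vozilmib]
  Rule 3 Final Devoicing: [vozilmib] → [vozilmip]
/eraztul/:
  Rule 1 Intervocalic Lenition: no change — [eraztul]
  Rule 2 t-Assibilation: [eraztul] → [erazsul]
  Rule 3 Final Devoicing: no change — [erazsul]
/yevwud/:
  Rule 1 Intervocalic Lenition: no change — [yevwud]
  Rule 2 t-Assibilation: no change — [yevwud]
  Rule 3 Final Devoicing: [yevwud] → [yevwut]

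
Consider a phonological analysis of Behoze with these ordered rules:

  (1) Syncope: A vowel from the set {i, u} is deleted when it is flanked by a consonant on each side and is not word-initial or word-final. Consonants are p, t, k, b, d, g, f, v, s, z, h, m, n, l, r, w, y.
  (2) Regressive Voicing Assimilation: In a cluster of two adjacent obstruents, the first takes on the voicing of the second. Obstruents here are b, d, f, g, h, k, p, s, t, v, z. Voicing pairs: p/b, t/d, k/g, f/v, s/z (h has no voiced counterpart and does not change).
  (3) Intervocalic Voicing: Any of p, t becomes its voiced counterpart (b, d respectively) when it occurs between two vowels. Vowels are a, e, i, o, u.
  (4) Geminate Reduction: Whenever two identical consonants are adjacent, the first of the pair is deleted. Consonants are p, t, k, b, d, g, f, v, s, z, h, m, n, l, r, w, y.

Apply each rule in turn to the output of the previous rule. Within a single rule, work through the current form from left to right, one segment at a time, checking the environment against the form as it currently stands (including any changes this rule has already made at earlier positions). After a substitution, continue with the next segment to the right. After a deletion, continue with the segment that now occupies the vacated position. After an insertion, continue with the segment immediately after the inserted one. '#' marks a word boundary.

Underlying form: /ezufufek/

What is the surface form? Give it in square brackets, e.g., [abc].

[esfek]

(1) Syncope: [ezufufek] → [ezffek]
(2) Regressive Voicing Assimilation: [ezffek] → [esffek]
(3) Intervocalic Voicing: no change — [esffek]
(4) Geminate Reduction: [esffek] → [esfek]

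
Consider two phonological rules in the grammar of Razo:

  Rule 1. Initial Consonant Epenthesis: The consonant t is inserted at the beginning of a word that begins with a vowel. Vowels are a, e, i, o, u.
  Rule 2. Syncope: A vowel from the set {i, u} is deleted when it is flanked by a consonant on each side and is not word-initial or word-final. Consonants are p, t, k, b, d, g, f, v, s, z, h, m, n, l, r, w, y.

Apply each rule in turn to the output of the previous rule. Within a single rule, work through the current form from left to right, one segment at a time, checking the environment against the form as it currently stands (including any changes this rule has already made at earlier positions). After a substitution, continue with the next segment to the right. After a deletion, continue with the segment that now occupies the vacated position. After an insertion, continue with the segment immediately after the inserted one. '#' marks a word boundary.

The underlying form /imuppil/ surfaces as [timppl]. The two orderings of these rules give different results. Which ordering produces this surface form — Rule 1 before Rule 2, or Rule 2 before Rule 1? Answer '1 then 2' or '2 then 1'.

2 then 1

Order 1 then 2:
  1 Initial Consonant Epenthesis: [imuppil] → [timuppil]
  2 Syncope: [timuppil] → [tmppl]
  result: [tmppl]
Order 2 then 1:
  2 Syncope: [imuppil] → [imppl]
  1 Initial Consonant Epenthesis: [imppl] → [timppl]
  result: [timppl]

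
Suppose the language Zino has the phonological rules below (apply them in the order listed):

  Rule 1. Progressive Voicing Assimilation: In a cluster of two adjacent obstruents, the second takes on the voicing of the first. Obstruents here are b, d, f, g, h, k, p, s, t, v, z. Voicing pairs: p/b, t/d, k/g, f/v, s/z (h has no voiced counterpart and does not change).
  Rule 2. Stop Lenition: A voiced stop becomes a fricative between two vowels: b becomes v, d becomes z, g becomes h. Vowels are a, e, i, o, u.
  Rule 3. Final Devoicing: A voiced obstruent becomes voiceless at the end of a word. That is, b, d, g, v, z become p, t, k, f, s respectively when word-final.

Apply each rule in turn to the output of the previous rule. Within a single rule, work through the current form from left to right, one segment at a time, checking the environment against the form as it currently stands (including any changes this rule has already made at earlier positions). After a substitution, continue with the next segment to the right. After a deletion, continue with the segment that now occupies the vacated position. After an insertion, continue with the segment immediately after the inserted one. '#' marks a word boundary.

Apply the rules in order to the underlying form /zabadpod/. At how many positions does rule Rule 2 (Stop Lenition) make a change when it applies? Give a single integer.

1

Rule 1 Progressive Voicing Assimilation: [zabadpod] → [zabadbod]
Rule 2 Stop Lenition: [zabadbod] → [zavadbod]
Rule 3 Final Devoicing: [zavadbod] → [zavadbot]
Rule Rule 2 changed 1 position(s).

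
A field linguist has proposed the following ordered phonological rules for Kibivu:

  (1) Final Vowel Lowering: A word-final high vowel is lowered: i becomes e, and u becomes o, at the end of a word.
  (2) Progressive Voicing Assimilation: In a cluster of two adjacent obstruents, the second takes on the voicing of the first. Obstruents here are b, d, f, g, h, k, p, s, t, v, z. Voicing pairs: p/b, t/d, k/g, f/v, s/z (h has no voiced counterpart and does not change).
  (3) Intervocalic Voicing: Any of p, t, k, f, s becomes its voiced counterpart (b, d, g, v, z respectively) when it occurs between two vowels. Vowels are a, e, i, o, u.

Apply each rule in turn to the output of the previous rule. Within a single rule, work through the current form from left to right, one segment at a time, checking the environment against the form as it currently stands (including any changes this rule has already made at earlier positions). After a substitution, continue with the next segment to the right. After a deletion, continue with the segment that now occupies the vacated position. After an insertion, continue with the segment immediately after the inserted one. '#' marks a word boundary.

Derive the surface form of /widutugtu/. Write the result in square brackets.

[widudugdo]

(1) Final Vowel Lowering: [widutugtu] → [widutugto]
(2) Progressive Voicing Assimilation: [widutugto] → [widutugdo]
(3) Intervocalic Voicing: [widutugdo] → [widudugdo]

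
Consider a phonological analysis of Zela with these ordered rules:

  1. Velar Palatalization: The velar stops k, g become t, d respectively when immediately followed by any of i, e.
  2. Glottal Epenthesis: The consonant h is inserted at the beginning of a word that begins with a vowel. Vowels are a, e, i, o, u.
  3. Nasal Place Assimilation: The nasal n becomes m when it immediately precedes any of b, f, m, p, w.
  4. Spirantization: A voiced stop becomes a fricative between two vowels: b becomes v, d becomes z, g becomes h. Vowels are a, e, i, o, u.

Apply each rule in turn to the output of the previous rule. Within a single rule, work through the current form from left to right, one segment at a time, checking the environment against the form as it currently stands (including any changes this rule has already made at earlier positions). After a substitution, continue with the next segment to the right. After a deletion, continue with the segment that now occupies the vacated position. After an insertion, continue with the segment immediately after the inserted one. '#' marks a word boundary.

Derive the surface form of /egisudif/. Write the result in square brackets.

1 Velar Palatalization: [egisudif] → [edisudif]
2 Glottal Epenthesis: [edisudif] → [hedisudif]
3 Nasal Place Assimilation: no change — [hedisudif]
4 Spirantization: [hedisudif] → [hezisuzif]

[hezisuzif]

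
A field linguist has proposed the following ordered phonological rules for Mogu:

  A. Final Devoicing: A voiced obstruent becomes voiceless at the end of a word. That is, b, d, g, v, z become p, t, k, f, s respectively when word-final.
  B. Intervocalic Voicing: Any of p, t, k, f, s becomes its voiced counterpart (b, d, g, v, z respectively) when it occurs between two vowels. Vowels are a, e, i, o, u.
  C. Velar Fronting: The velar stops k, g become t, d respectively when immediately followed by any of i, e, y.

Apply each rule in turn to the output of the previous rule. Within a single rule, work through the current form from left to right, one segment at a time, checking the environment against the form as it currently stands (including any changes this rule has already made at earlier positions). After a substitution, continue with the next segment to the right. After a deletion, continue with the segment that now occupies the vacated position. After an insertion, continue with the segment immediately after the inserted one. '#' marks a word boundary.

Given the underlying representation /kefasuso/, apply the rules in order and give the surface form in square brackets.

[tevazuzo]

A Final Devoicing: no change — [kefasuso]
B Intervocalic Voicing: [kefasuso] → [kevazuzo]
C Velar Fronting: [kevazuzo] → [tevazuzo]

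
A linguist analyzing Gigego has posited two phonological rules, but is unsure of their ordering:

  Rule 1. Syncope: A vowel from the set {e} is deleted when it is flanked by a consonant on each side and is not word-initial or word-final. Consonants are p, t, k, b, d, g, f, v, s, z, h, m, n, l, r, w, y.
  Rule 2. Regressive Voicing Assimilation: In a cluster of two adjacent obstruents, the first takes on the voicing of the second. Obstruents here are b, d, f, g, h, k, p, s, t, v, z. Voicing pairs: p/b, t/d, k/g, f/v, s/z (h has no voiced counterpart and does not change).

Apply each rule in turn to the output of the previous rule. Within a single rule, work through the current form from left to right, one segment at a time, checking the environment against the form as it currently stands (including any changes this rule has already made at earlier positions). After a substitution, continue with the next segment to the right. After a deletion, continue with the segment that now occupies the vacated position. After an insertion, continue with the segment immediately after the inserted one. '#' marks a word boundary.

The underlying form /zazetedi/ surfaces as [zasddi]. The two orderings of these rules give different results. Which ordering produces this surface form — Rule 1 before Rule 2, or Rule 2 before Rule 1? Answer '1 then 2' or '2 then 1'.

Order 1 then 2:
  1 Syncope: [zazetedi] → [zaztdi]
  2 Regressive Voicing Assimilation: [zaztdi] → [zasddi]
  result: [zasddi]
Order 2 then 1:
  2 Regressive Voicing Assimilation: no change — [zazetedi]
  1 Syncope: [zazetedi] → [zaztdi]
  result: [zaztdi]

1 then 2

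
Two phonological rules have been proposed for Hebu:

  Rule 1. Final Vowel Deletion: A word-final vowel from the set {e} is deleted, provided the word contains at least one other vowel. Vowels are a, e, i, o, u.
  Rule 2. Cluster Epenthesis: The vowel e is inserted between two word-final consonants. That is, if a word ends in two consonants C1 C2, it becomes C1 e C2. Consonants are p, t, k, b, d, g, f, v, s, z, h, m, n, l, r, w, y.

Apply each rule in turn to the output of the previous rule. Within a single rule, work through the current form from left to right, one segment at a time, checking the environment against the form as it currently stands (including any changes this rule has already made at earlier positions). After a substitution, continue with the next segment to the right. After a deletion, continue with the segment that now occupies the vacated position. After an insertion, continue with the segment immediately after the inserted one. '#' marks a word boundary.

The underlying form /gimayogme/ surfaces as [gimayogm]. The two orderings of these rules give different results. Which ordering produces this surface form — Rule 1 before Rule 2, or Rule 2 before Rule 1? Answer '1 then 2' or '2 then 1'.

2 then 1

Order 1 then 2:
  1 Final Vowel Deletion: [gimayogme] → [gimayogm]
  2 Cluster Epenthesis: [gimayogm] → [gimayogem]
  result: [gimayogem]
Order 2 then 1:
  2 Cluster Epenthesis: no change — [gimayogme]
  1 Final Vowel Deletion: [gimayogme] → [gimayogm]
  result: [gimayogm]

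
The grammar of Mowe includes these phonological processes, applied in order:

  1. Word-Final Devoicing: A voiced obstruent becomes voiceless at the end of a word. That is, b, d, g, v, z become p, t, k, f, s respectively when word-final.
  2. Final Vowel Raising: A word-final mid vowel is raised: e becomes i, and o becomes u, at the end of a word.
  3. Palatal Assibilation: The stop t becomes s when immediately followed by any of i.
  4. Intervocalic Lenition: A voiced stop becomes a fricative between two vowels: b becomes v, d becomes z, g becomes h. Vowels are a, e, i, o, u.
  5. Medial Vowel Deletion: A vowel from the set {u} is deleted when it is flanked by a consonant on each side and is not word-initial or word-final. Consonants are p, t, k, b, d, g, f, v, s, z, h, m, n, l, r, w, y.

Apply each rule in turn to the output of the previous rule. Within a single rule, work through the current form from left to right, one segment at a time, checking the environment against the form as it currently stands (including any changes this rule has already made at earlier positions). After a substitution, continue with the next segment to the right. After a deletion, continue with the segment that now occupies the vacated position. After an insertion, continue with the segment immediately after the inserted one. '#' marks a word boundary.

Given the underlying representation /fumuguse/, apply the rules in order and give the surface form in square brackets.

[fmhsi]

1 Word-Final Devoicing: no change — [fumuguse]
2 Final Vowel Raising: [fumuguse] → [fumugusi]
3 Palatal Assibilation: no change — [fumugusi]
4 Intervocalic Lenition: [fumugusi] → [fumuhusi]
5 Medial Vowel Deletion: [fumuhusi] → [fmhsi]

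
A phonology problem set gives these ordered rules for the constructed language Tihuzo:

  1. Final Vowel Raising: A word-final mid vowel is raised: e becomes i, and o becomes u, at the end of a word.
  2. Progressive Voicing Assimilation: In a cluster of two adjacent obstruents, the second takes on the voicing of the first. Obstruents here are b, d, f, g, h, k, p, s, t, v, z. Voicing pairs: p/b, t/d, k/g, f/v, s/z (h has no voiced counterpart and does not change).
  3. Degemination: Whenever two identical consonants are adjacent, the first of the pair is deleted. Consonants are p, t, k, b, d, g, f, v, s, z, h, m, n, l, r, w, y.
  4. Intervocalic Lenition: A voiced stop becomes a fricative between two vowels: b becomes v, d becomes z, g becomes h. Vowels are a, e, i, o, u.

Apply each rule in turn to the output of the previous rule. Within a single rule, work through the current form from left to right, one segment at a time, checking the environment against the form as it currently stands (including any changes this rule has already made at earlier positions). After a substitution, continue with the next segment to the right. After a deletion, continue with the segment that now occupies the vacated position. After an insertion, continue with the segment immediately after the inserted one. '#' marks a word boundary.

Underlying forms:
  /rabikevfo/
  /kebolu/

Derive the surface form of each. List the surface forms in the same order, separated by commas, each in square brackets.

[ravikevu], [kevolu]

/rabikevfo/:
  1 Final Vowel Raising: [rabikevfo] → [rabikevfu]
  2 Progressive Voicing Assimilation: [rabikevfu] → [rabikevvu]
  3 Degemination: [rabikevvu] → [rabikevu]
  4 Intervocalic Lenition: [rabikevu] → [ravikevu]
/kebolu/:
  1 Final Vowel Raising: no change — [kebolu]
  2 Progressive Voicing Assimilation: no change — [kebolu]
  3 Degemination: no change — [kebolu]
  4 Intervocalic Lenition: [kebolu] → [kevolu]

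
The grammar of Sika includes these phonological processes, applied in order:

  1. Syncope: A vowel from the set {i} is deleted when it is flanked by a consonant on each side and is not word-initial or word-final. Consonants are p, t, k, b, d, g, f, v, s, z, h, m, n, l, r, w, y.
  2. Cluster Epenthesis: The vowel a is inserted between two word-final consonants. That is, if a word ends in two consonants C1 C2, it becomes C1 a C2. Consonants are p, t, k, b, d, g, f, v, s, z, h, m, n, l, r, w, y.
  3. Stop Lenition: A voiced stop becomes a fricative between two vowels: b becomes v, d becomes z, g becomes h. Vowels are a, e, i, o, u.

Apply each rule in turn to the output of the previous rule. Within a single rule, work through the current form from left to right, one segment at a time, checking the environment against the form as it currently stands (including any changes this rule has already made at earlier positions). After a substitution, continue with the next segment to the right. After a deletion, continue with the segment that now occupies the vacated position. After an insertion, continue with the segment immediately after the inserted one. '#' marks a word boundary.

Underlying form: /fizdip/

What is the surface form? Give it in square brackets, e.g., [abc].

[fzdap]

1 Syncope: [fizdip] → [fzdp]
2 Cluster Epenthesis: [fzdp] → [fzdap]
3 Stop Lenition: no change — [fzdap]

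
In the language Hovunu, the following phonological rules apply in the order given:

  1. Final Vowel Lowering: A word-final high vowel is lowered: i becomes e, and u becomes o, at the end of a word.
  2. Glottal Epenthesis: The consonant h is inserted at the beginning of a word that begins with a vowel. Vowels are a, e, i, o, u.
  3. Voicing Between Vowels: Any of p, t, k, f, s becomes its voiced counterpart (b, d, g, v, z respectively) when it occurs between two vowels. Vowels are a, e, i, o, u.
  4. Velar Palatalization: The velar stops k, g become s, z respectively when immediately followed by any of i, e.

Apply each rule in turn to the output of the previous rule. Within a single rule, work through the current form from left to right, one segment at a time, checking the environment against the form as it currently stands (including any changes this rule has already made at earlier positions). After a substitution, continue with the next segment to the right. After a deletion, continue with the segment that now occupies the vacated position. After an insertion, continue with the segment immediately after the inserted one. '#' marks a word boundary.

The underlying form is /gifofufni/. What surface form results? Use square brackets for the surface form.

1 Final Vowel Lowering: [gifofufni] → [gifofufne]
2 Glottal Epenthesis: no change — [gifofufne]
3 Voicing Between Vowels: [gifofufne] → [givovufne]
4 Velar Palatalization: [givovufne] → [zivovufne]

[zivovufne]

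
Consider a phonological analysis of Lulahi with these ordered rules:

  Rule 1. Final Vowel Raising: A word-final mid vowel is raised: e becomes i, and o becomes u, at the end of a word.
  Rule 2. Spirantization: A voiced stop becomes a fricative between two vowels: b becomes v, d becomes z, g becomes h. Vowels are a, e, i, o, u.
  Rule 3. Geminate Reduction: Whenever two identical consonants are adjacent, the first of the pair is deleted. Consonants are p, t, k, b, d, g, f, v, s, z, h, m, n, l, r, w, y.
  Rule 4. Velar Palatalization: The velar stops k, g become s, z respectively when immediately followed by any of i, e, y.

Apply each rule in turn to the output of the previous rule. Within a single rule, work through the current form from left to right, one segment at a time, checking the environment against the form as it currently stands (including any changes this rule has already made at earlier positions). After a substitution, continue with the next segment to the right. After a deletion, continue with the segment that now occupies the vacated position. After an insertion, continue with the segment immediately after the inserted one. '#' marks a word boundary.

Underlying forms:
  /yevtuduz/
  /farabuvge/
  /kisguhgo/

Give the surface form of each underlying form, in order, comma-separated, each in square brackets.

[yevtuzuz], [faravuvzi], [sisguhgu]

/yevtuduz/:
  Rule 1 Final Vowel Raising: no change — [yevtuduz]
  Rule 2 Spirantization: [yevtuduz] → [yevtuzuz]
  Rule 3 Geminate Reduction: no change — [yevtuzuz]
  Rule 4 Velar Palatalization: no change — [yevtuzuz]
/farabuvge/:
  Rule 1 Final Vowel Raising: [farabuvge] → [farabuvgi]
  Rule 2 Spirantization: [farabuvgi] → [faravuvgi]
  Rule 3 Geminate Reduction: no change — [faravuvgi]
  Rule 4 Velar Palatalization: [faravuvgi] → [faravuvzi]
/kisguhgo/:
  Rule 1 Final Vowel Raising: [kisguhgo] → [kisguhgu]
  Rule 2 Spirantization: no change — [kisguhgu]
  Rule 3 Geminate Reduction: no change — [kisguhgu]
  Rule 4 Velar Palatalization: [kisguhgu] → [sisguhgu]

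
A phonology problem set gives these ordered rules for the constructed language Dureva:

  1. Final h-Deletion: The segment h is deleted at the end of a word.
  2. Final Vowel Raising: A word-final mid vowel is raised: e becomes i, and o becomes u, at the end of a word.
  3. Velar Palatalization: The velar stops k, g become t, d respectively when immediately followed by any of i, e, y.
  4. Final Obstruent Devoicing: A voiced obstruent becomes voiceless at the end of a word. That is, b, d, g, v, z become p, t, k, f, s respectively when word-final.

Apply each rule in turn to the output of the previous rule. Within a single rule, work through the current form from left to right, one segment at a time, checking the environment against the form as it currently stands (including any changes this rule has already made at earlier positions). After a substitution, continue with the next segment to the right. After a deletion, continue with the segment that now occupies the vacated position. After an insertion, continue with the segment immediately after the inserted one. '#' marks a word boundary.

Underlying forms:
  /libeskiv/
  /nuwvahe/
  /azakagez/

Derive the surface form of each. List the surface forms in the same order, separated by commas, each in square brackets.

/libeskiv/:
  1 Final h-Deletion: no change — [libeskiv]
  2 Final Vowel Raising: no change — [libeskiv]
  3 Velar Palatalization: [libeskiv] → [libestiv]
  4 Final Obstruent Devoicing: [libestiv] → [libestif]
/nuwvahe/:
  1 Final h-Deletion: no change — [nuwvahe]
  2 Final Vowel Raising: [nuwvahe] → [nuwvahi]
  3 Velar Palatalization: no change — [nuwvahi]
  4 Final Obstruent Devoicing: no change — [nuwvahi]
/azakagez/:
  1 Final h-Deletion: no change — [azakagez]
  2 Final Vowel Raising: no change — [azakagez]
  3 Velar Palatalization: [azakagez] → [azakadez]
  4 Final Obstruent Devoicing: [azakadez] → [azakades]

[libestif], [nuwvahi], [azakades]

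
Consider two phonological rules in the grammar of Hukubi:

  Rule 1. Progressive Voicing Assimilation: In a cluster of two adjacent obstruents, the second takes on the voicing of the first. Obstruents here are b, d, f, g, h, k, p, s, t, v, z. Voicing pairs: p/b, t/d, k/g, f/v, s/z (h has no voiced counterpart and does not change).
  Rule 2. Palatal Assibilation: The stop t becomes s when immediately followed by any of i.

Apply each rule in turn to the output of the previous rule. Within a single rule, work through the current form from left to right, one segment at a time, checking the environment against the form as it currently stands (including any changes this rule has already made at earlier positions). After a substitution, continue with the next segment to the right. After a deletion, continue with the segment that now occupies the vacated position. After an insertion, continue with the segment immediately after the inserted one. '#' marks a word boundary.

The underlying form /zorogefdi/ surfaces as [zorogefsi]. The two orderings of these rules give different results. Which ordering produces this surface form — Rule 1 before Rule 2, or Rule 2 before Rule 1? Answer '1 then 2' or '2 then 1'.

1 then 2

Order 1 then 2:
  1 Progressive Voicing Assimilation: [zorogefdi] → [zorogefti]
  2 Palatal Assibilation: [zorogefti] → [zorogefsi]
  result: [zorogefsi]
Order 2 then 1:
  2 Palatal Assibilation: no change — [zorogefdi]
  1 Progressive Voicing Assimilation: [zorogefdi] → [zorogefti]
  result: [zorogefti]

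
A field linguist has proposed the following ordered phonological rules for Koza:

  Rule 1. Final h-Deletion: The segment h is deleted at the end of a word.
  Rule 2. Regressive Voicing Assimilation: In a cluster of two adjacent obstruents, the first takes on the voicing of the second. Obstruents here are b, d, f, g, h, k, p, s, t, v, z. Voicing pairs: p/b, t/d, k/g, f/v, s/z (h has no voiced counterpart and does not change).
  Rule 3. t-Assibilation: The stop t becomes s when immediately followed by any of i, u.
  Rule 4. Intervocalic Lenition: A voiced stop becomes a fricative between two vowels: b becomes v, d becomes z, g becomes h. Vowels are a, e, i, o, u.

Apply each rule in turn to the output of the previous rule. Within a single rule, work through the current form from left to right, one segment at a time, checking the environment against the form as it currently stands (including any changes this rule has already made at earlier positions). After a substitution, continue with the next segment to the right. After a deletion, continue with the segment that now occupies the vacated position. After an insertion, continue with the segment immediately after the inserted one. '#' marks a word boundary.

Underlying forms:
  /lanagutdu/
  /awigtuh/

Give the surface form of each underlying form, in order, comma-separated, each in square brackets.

[lanahuddu], [awiksu]

/lanagutdu/:
  Rule 1 Final h-Deletion: no change — [lanagutdu]
  Rule 2 Regressive Voicing Assimilation: [lanagutdu] → [lanaguddu]
  Rule 3 t-Assibilation: no change — [lanaguddu]
  Rule 4 Intervocalic Lenition: [lanaguddu] → [lanahuddu]
/awigtuh/:
  Rule 1 Final h-Deletion: [awigtuh] → [awigtu]
  Rule 2 Regressive Voicing Assimilation: [awigtu] → [awiktu]
  Rule 3 t-Assibilation: [awiktu] → [awiksu]
  Rule 4 Intervocalic Lenition: no change — [awiksu]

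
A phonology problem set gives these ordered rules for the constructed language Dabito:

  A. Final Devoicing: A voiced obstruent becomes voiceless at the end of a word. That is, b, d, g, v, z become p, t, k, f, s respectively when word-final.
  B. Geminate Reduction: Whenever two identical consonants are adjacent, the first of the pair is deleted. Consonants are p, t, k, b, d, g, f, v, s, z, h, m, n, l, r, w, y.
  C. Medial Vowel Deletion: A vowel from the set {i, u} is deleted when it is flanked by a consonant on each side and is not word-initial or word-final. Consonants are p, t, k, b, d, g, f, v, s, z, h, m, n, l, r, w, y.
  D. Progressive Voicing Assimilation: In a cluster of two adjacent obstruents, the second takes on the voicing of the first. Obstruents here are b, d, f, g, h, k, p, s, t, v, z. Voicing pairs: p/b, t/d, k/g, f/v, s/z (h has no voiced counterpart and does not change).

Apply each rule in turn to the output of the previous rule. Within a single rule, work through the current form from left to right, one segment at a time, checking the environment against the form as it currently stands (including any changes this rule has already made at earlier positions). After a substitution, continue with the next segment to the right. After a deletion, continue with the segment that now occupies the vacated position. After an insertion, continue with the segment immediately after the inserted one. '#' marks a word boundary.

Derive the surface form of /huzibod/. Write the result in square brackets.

[hspot]

A Final Devoicing: [huzibod] → [huzibot]
B Geminate Reduction: no change — [huzibot]
C Medial Vowel Deletion: [huzibot] → [hzbot]
D Progressive Voicing Assimilation: [hzbot] → [hspot]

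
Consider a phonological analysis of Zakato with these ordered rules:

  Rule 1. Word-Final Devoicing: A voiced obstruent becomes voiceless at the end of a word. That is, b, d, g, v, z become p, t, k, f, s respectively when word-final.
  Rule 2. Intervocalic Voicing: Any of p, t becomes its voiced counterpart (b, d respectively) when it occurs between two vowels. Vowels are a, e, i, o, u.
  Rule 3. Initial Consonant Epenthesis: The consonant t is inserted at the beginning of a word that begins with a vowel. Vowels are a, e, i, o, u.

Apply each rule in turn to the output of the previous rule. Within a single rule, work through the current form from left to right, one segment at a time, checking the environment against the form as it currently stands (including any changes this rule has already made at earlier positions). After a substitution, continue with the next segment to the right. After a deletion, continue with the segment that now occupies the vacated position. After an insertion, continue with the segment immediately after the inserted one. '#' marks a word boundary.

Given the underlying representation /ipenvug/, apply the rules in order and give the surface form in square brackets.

Rule 1 Word-Final Devoicing: [ipenvug] → [ipenvuk]
Rule 2 Intervocalic Voicing: [ipenvuk] → [ibenvuk]
Rule 3 Initial Consonant Epenthesis: [ibenvuk] → [tibenvuk]

[tibenvuk]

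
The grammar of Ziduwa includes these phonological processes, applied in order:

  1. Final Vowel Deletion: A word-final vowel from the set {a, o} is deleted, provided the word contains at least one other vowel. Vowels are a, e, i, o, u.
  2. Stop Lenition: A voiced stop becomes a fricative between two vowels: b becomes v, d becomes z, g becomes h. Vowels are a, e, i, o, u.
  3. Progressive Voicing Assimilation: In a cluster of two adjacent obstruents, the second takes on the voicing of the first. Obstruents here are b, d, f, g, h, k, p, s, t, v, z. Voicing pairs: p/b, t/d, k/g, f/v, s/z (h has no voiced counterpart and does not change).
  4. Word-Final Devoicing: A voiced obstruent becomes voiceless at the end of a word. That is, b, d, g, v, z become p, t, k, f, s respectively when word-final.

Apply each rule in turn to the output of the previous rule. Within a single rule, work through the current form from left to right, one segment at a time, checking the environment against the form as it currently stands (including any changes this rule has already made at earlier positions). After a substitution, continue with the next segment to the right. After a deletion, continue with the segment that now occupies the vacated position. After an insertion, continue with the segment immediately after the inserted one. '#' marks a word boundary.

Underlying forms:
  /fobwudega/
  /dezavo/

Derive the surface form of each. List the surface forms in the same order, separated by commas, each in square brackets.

/fobwudega/:
  1 Final Vowel Deletion: [fobwudega] → [fobwudeg]
  2 Stop Lenition: [fobwudeg] → [fobwuzeg]
  3 Progressive Voicing Assimilation: no change — [fobwuzeg]
  4 Word-Final Devoicing: [fobwuzeg] → [fobwuzek]
/dezavo/:
  1 Final Vowel Deletion: [dezavo] → [dezav]
  2 Stop Lenition: no change — [dezav]
  3 Progressive Voicing Assimilation: no change — [dezav]
  4 Word-Final Devoicing: [dezav] → [dezaf]

[fobwuzek], [dezaf]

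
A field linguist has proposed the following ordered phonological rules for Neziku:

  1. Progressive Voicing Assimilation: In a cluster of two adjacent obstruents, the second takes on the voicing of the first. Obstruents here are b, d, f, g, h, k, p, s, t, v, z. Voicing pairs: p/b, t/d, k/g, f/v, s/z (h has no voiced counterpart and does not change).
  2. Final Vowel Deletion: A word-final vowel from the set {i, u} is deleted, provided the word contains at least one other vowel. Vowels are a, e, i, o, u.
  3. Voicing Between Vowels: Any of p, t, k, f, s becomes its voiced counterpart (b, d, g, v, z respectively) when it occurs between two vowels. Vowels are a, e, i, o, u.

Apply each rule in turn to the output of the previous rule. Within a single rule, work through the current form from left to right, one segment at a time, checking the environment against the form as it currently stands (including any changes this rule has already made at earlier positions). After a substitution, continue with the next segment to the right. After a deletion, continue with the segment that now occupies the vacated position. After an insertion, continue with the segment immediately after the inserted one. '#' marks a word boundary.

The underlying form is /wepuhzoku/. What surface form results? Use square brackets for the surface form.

1 Progressive Voicing Assimilation: [wepuhzoku] → [wepuhsoku]
2 Final Vowel Deletion: [wepuhsoku] → [wepuhsok]
3 Voicing Between Vowels: [wepuhsok] → [webuhsok]

[webuhsok]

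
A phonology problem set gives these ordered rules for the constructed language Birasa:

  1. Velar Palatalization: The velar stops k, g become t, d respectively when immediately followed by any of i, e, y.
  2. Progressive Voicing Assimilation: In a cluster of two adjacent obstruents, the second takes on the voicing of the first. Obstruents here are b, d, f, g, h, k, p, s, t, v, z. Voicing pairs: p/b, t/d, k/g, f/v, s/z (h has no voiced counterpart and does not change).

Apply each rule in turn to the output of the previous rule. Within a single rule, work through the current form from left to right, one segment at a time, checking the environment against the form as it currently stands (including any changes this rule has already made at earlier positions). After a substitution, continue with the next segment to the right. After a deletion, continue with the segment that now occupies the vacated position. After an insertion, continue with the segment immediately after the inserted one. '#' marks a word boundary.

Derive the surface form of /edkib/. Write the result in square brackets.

1 Velar Palatalization: [edkib] → [edtib]
2 Progressive Voicing Assimilation: [edtib] → [eddib]

[eddib]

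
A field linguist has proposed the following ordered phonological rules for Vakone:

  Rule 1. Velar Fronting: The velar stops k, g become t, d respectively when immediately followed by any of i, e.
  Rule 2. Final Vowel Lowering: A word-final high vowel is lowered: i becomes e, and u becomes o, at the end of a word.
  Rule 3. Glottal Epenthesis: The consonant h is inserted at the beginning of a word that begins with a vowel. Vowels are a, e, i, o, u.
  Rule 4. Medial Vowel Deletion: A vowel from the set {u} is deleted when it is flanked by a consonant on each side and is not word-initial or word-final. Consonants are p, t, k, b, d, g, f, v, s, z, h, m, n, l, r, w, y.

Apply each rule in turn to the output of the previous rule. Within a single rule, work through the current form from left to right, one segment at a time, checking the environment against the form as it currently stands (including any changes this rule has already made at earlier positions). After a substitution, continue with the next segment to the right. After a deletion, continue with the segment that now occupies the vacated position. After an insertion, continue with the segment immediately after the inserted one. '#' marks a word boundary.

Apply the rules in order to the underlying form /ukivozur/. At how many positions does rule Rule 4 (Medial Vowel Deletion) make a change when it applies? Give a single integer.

Rule 1 Velar Fronting: [ukivozur] → [utivozur]
Rule 2 Final Vowel Lowering: no change — [utivozur]
Rule 3 Glottal Epenthesis: [utivozur] → [hutivozur]
Rule 4 Medial Vowel Deletion: [hutivozur] → [htivozr]
Rule Rule 4 changed 2 position(s).

2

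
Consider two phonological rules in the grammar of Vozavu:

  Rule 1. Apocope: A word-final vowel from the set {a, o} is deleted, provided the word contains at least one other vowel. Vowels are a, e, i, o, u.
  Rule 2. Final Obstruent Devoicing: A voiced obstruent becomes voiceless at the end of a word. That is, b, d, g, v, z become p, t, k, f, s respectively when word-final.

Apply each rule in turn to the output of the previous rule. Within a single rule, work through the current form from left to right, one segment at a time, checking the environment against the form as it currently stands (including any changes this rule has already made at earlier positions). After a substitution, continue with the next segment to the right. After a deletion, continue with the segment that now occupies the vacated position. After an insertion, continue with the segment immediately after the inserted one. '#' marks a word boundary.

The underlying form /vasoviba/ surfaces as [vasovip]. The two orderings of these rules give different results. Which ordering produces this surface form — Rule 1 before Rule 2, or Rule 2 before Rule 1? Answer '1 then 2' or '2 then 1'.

Order 1 then 2:
  1 Apocope: [vasoviba] → [vasovib]
  2 Final Obstruent Devoicing: [vasovib] → [vasovip]
  result: [vasovip]
Order 2 then 1:
  2 Final Obstruent Devoicing: no change — [vasoviba]
  1 Apocope: [vasoviba] → [vasovib]
  result: [vasovib]

1 then 2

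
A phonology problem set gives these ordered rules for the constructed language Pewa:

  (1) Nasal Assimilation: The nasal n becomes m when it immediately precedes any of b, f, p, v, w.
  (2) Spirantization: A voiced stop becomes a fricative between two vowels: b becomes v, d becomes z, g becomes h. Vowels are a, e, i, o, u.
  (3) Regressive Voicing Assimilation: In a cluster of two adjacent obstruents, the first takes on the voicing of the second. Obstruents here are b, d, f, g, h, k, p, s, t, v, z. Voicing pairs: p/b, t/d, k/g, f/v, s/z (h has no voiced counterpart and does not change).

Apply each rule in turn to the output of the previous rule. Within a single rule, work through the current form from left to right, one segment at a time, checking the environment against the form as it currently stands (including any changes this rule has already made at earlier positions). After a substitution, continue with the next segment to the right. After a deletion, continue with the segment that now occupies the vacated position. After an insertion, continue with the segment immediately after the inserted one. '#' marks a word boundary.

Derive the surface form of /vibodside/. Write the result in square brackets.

[vivotsize]

(1) Nasal Assimilation: no change — [vibodside]
(2) Spirantization: [vibodside] → [vivodsize]
(3) Regressive Voicing Assimilation: [vivodsize] → [vivotsize]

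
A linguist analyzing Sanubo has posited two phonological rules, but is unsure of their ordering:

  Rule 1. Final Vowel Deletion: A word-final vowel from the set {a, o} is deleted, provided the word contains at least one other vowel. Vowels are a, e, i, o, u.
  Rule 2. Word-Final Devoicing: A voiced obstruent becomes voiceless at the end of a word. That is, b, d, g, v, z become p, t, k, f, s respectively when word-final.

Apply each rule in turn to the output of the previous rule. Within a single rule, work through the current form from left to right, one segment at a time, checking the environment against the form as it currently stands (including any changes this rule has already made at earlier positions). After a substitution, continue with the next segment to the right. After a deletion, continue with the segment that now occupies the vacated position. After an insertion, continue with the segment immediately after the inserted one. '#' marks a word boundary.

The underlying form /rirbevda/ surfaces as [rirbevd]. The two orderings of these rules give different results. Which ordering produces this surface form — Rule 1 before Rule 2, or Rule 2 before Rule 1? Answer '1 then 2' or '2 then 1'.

2 then 1

Order 1 then 2:
  1 Final Vowel Deletion: [rirbevda] → [rirbevd]
  2 Word-Final Devoicing: [rirbevd] → [rirbevt]
  result: [rirbevt]
Order 2 then 1:
  2 Word-Final Devoicing: no change — [rirbevda]
  1 Final Vowel Deletion: [rirbevda] → [rirbevd]
  result: [rirbevd]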